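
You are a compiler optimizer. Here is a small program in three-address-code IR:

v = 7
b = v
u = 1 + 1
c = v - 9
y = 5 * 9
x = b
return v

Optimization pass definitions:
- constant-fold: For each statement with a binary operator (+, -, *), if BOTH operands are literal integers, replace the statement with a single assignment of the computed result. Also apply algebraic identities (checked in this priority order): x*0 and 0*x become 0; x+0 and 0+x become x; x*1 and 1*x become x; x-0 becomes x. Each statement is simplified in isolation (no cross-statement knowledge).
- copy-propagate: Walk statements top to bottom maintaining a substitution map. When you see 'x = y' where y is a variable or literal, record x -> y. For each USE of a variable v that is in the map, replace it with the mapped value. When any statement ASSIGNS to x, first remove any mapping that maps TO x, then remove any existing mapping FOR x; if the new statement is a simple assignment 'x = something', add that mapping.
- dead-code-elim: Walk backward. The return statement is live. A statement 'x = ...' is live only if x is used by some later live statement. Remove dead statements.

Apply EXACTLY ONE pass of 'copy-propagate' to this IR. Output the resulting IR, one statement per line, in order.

Answer: v = 7
b = 7
u = 1 + 1
c = 7 - 9
y = 5 * 9
x = 7
return 7

Derivation:
Applying copy-propagate statement-by-statement:
  [1] v = 7  (unchanged)
  [2] b = v  -> b = 7
  [3] u = 1 + 1  (unchanged)
  [4] c = v - 9  -> c = 7 - 9
  [5] y = 5 * 9  (unchanged)
  [6] x = b  -> x = 7
  [7] return v  -> return 7
Result (7 stmts):
  v = 7
  b = 7
  u = 1 + 1
  c = 7 - 9
  y = 5 * 9
  x = 7
  return 7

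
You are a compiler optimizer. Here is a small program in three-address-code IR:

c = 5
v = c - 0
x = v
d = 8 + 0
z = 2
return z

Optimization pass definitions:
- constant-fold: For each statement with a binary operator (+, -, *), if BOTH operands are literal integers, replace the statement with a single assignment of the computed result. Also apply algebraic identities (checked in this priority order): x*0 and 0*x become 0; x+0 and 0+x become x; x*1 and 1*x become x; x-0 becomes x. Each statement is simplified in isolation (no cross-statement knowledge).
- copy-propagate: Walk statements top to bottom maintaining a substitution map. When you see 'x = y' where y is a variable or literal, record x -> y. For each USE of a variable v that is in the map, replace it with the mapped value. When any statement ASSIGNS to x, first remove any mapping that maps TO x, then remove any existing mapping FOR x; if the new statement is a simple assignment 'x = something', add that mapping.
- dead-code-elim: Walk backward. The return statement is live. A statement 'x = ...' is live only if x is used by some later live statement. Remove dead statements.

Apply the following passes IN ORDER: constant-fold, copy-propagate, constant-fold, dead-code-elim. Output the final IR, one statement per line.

Initial IR:
  c = 5
  v = c - 0
  x = v
  d = 8 + 0
  z = 2
  return z
After constant-fold (6 stmts):
  c = 5
  v = c
  x = v
  d = 8
  z = 2
  return z
After copy-propagate (6 stmts):
  c = 5
  v = 5
  x = 5
  d = 8
  z = 2
  return 2
After constant-fold (6 stmts):
  c = 5
  v = 5
  x = 5
  d = 8
  z = 2
  return 2
After dead-code-elim (1 stmts):
  return 2

Answer: return 2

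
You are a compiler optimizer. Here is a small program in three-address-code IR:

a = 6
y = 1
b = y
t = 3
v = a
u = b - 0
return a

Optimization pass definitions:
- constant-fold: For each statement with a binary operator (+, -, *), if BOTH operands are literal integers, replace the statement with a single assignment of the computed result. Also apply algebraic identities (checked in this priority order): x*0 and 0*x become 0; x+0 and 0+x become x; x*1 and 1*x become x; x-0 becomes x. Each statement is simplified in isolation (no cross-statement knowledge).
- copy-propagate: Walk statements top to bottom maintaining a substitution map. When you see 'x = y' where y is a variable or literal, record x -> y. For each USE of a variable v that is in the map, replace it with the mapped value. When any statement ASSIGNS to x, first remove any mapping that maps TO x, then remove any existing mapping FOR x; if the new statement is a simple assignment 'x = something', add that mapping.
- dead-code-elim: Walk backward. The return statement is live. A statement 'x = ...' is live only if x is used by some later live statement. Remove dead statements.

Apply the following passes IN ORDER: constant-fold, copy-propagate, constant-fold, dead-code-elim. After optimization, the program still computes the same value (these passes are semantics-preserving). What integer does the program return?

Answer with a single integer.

Initial IR:
  a = 6
  y = 1
  b = y
  t = 3
  v = a
  u = b - 0
  return a
After constant-fold (7 stmts):
  a = 6
  y = 1
  b = y
  t = 3
  v = a
  u = b
  return a
After copy-propagate (7 stmts):
  a = 6
  y = 1
  b = 1
  t = 3
  v = 6
  u = 1
  return 6
After constant-fold (7 stmts):
  a = 6
  y = 1
  b = 1
  t = 3
  v = 6
  u = 1
  return 6
After dead-code-elim (1 stmts):
  return 6
Evaluate:
  a = 6  =>  a = 6
  y = 1  =>  y = 1
  b = y  =>  b = 1
  t = 3  =>  t = 3
  v = a  =>  v = 6
  u = b - 0  =>  u = 1
  return a = 6

Answer: 6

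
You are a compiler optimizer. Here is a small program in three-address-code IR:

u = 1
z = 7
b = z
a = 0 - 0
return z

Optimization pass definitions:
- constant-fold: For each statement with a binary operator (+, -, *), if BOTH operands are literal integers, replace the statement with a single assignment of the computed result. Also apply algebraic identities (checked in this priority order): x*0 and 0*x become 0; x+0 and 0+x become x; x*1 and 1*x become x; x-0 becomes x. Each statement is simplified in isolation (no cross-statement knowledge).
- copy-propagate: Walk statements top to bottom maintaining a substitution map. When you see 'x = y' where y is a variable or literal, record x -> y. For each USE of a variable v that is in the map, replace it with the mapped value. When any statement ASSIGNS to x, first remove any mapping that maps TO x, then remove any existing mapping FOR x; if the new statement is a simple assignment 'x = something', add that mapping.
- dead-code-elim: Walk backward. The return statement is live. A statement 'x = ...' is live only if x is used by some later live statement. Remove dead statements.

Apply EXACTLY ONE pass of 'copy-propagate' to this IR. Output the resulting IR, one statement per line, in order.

Applying copy-propagate statement-by-statement:
  [1] u = 1  (unchanged)
  [2] z = 7  (unchanged)
  [3] b = z  -> b = 7
  [4] a = 0 - 0  (unchanged)
  [5] return z  -> return 7
Result (5 stmts):
  u = 1
  z = 7
  b = 7
  a = 0 - 0
  return 7

Answer: u = 1
z = 7
b = 7
a = 0 - 0
return 7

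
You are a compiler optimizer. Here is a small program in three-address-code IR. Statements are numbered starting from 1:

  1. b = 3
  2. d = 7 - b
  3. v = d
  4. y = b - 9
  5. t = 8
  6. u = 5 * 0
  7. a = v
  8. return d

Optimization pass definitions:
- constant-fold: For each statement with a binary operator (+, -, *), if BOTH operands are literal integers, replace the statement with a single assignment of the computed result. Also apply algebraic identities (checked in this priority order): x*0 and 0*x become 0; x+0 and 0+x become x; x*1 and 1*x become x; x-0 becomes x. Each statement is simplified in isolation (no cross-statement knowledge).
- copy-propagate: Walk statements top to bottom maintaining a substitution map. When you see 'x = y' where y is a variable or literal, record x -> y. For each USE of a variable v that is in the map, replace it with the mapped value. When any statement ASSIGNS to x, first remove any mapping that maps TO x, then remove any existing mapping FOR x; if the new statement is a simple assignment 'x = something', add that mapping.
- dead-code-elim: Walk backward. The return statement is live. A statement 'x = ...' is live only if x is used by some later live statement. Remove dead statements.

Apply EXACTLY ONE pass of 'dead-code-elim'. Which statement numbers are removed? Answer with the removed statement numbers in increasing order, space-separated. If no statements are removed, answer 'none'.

Backward liveness scan:
Stmt 1 'b = 3': KEEP (b is live); live-in = []
Stmt 2 'd = 7 - b': KEEP (d is live); live-in = ['b']
Stmt 3 'v = d': DEAD (v not in live set ['d'])
Stmt 4 'y = b - 9': DEAD (y not in live set ['d'])
Stmt 5 't = 8': DEAD (t not in live set ['d'])
Stmt 6 'u = 5 * 0': DEAD (u not in live set ['d'])
Stmt 7 'a = v': DEAD (a not in live set ['d'])
Stmt 8 'return d': KEEP (return); live-in = ['d']
Removed statement numbers: [3, 4, 5, 6, 7]
Surviving IR:
  b = 3
  d = 7 - b
  return d

Answer: 3 4 5 6 7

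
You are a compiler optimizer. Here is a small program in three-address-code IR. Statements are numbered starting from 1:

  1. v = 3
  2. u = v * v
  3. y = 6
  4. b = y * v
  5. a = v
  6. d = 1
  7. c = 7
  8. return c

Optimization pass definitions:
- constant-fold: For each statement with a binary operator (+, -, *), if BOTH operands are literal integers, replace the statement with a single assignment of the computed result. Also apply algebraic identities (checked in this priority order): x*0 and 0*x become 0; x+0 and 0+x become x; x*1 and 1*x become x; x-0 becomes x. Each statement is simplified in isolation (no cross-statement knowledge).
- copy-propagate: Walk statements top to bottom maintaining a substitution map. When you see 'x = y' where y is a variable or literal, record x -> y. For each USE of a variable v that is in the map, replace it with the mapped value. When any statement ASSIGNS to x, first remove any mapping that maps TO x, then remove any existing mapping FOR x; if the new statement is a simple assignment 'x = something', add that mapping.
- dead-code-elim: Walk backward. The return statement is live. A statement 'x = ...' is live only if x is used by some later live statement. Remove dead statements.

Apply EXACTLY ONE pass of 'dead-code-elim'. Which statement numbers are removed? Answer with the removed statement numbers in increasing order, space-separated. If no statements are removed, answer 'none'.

Backward liveness scan:
Stmt 1 'v = 3': DEAD (v not in live set [])
Stmt 2 'u = v * v': DEAD (u not in live set [])
Stmt 3 'y = 6': DEAD (y not in live set [])
Stmt 4 'b = y * v': DEAD (b not in live set [])
Stmt 5 'a = v': DEAD (a not in live set [])
Stmt 6 'd = 1': DEAD (d not in live set [])
Stmt 7 'c = 7': KEEP (c is live); live-in = []
Stmt 8 'return c': KEEP (return); live-in = ['c']
Removed statement numbers: [1, 2, 3, 4, 5, 6]
Surviving IR:
  c = 7
  return c

Answer: 1 2 3 4 5 6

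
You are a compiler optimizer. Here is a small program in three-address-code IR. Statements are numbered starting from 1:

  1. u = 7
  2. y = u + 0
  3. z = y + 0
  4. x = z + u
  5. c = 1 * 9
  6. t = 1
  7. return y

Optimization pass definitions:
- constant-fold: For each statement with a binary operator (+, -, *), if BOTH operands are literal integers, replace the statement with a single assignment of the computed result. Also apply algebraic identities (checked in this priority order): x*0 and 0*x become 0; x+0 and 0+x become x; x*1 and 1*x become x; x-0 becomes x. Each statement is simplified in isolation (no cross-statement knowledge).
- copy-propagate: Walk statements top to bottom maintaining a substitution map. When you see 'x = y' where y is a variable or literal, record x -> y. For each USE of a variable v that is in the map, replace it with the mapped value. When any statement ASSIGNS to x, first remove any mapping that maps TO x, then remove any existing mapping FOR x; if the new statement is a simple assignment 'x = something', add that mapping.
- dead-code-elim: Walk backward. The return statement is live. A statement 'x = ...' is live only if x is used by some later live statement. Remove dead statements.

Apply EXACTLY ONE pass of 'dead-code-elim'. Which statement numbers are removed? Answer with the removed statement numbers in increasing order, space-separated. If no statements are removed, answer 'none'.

Backward liveness scan:
Stmt 1 'u = 7': KEEP (u is live); live-in = []
Stmt 2 'y = u + 0': KEEP (y is live); live-in = ['u']
Stmt 3 'z = y + 0': DEAD (z not in live set ['y'])
Stmt 4 'x = z + u': DEAD (x not in live set ['y'])
Stmt 5 'c = 1 * 9': DEAD (c not in live set ['y'])
Stmt 6 't = 1': DEAD (t not in live set ['y'])
Stmt 7 'return y': KEEP (return); live-in = ['y']
Removed statement numbers: [3, 4, 5, 6]
Surviving IR:
  u = 7
  y = u + 0
  return y

Answer: 3 4 5 6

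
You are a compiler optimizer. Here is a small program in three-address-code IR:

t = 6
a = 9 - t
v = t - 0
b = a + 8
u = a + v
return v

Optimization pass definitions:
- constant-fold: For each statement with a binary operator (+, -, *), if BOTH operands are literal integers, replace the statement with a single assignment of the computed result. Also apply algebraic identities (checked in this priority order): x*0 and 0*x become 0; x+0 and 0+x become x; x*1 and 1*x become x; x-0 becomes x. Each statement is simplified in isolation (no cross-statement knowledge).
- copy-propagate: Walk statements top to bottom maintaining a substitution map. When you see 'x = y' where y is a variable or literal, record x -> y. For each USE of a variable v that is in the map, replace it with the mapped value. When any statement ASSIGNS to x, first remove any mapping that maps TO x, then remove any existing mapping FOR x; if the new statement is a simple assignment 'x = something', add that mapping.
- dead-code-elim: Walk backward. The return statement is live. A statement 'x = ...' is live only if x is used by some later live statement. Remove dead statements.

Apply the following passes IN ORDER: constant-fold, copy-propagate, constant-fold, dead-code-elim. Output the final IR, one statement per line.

Answer: return 6

Derivation:
Initial IR:
  t = 6
  a = 9 - t
  v = t - 0
  b = a + 8
  u = a + v
  return v
After constant-fold (6 stmts):
  t = 6
  a = 9 - t
  v = t
  b = a + 8
  u = a + v
  return v
After copy-propagate (6 stmts):
  t = 6
  a = 9 - 6
  v = 6
  b = a + 8
  u = a + 6
  return 6
After constant-fold (6 stmts):
  t = 6
  a = 3
  v = 6
  b = a + 8
  u = a + 6
  return 6
After dead-code-elim (1 stmts):
  return 6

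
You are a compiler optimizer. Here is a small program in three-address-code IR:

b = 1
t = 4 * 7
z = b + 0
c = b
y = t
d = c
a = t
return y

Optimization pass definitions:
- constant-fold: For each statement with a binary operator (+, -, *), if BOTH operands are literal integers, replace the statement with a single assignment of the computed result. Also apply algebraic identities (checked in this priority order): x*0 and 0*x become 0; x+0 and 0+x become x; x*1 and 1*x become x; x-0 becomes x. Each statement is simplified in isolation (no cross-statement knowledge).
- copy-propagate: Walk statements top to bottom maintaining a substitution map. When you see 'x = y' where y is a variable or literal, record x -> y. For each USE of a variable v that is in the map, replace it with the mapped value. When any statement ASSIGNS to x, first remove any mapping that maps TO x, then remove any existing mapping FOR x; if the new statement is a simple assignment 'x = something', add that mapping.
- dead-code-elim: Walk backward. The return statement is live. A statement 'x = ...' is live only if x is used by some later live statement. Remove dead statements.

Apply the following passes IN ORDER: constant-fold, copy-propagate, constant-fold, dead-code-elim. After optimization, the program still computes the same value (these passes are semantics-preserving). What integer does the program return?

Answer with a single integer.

Answer: 28

Derivation:
Initial IR:
  b = 1
  t = 4 * 7
  z = b + 0
  c = b
  y = t
  d = c
  a = t
  return y
After constant-fold (8 stmts):
  b = 1
  t = 28
  z = b
  c = b
  y = t
  d = c
  a = t
  return y
After copy-propagate (8 stmts):
  b = 1
  t = 28
  z = 1
  c = 1
  y = 28
  d = 1
  a = 28
  return 28
After constant-fold (8 stmts):
  b = 1
  t = 28
  z = 1
  c = 1
  y = 28
  d = 1
  a = 28
  return 28
After dead-code-elim (1 stmts):
  return 28
Evaluate:
  b = 1  =>  b = 1
  t = 4 * 7  =>  t = 28
  z = b + 0  =>  z = 1
  c = b  =>  c = 1
  y = t  =>  y = 28
  d = c  =>  d = 1
  a = t  =>  a = 28
  return y = 28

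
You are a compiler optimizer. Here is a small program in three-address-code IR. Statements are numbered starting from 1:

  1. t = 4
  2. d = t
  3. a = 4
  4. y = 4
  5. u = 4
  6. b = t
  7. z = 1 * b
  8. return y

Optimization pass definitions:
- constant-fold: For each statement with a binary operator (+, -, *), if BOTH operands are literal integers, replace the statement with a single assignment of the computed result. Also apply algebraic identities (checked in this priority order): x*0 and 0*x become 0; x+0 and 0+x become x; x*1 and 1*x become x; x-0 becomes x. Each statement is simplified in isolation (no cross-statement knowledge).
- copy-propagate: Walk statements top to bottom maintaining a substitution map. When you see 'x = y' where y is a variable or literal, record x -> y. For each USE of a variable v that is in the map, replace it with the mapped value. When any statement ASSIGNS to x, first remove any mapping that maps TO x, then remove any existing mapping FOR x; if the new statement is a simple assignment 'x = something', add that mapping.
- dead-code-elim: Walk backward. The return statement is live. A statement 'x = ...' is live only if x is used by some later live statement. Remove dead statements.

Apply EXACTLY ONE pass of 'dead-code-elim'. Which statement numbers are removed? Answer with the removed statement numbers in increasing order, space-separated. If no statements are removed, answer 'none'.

Backward liveness scan:
Stmt 1 't = 4': DEAD (t not in live set [])
Stmt 2 'd = t': DEAD (d not in live set [])
Stmt 3 'a = 4': DEAD (a not in live set [])
Stmt 4 'y = 4': KEEP (y is live); live-in = []
Stmt 5 'u = 4': DEAD (u not in live set ['y'])
Stmt 6 'b = t': DEAD (b not in live set ['y'])
Stmt 7 'z = 1 * b': DEAD (z not in live set ['y'])
Stmt 8 'return y': KEEP (return); live-in = ['y']
Removed statement numbers: [1, 2, 3, 5, 6, 7]
Surviving IR:
  y = 4
  return y

Answer: 1 2 3 5 6 7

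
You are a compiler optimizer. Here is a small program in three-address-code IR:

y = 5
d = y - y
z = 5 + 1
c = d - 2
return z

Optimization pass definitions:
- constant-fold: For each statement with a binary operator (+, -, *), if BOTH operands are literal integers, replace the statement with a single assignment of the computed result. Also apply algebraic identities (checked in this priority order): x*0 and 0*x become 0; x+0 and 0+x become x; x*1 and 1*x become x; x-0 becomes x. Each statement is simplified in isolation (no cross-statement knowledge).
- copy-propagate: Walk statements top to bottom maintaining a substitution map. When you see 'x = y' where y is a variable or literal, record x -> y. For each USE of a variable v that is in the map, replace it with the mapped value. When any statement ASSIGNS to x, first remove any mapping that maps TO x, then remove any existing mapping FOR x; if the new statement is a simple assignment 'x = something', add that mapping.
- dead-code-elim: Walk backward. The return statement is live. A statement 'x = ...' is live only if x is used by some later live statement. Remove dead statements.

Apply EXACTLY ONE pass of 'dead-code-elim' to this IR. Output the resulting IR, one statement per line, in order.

Applying dead-code-elim statement-by-statement:
  [5] return z  -> KEEP (return); live=['z']
  [4] c = d - 2  -> DEAD (c not live)
  [3] z = 5 + 1  -> KEEP; live=[]
  [2] d = y - y  -> DEAD (d not live)
  [1] y = 5  -> DEAD (y not live)
Result (2 stmts):
  z = 5 + 1
  return z

Answer: z = 5 + 1
return z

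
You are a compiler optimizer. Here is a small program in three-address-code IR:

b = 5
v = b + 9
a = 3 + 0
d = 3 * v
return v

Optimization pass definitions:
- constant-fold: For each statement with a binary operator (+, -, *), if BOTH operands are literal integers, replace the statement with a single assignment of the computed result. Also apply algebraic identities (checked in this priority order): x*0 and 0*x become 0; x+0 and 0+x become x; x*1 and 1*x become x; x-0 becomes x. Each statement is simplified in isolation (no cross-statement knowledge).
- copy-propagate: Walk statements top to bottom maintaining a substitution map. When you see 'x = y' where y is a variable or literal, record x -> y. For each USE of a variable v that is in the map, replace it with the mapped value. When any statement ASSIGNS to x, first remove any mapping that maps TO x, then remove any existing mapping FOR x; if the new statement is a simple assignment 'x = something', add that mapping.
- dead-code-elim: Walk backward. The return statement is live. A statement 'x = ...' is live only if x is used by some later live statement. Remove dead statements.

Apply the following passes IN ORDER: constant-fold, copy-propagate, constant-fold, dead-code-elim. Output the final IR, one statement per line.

Initial IR:
  b = 5
  v = b + 9
  a = 3 + 0
  d = 3 * v
  return v
After constant-fold (5 stmts):
  b = 5
  v = b + 9
  a = 3
  d = 3 * v
  return v
After copy-propagate (5 stmts):
  b = 5
  v = 5 + 9
  a = 3
  d = 3 * v
  return v
After constant-fold (5 stmts):
  b = 5
  v = 14
  a = 3
  d = 3 * v
  return v
After dead-code-elim (2 stmts):
  v = 14
  return v

Answer: v = 14
return v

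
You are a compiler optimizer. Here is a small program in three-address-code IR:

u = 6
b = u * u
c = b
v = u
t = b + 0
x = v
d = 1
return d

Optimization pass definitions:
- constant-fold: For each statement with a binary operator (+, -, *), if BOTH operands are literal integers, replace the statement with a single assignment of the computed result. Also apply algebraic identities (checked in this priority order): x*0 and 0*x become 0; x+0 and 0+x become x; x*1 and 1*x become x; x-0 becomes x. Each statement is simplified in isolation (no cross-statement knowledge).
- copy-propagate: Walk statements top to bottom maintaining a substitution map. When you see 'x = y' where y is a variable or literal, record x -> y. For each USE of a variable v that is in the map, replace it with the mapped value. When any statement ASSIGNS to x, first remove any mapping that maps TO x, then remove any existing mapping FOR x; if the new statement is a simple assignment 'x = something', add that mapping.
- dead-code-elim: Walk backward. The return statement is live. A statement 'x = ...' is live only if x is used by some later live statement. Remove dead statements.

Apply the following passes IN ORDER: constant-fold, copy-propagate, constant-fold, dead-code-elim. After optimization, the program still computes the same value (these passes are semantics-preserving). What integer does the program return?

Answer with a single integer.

Answer: 1

Derivation:
Initial IR:
  u = 6
  b = u * u
  c = b
  v = u
  t = b + 0
  x = v
  d = 1
  return d
After constant-fold (8 stmts):
  u = 6
  b = u * u
  c = b
  v = u
  t = b
  x = v
  d = 1
  return d
After copy-propagate (8 stmts):
  u = 6
  b = 6 * 6
  c = b
  v = 6
  t = b
  x = 6
  d = 1
  return 1
After constant-fold (8 stmts):
  u = 6
  b = 36
  c = b
  v = 6
  t = b
  x = 6
  d = 1
  return 1
After dead-code-elim (1 stmts):
  return 1
Evaluate:
  u = 6  =>  u = 6
  b = u * u  =>  b = 36
  c = b  =>  c = 36
  v = u  =>  v = 6
  t = b + 0  =>  t = 36
  x = v  =>  x = 6
  d = 1  =>  d = 1
  return d = 1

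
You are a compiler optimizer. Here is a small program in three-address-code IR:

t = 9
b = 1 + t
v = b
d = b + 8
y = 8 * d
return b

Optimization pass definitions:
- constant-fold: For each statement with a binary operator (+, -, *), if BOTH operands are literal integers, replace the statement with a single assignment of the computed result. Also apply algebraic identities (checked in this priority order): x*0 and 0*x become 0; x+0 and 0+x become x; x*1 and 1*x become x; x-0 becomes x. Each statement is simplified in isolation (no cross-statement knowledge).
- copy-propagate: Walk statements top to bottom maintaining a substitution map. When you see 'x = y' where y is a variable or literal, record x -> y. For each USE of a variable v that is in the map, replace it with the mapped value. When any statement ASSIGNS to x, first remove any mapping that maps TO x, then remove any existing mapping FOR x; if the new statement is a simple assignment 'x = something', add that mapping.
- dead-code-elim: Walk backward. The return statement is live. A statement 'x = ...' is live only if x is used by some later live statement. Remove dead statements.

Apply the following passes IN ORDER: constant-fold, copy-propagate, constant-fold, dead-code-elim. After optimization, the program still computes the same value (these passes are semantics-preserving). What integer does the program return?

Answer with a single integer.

Answer: 10

Derivation:
Initial IR:
  t = 9
  b = 1 + t
  v = b
  d = b + 8
  y = 8 * d
  return b
After constant-fold (6 stmts):
  t = 9
  b = 1 + t
  v = b
  d = b + 8
  y = 8 * d
  return b
After copy-propagate (6 stmts):
  t = 9
  b = 1 + 9
  v = b
  d = b + 8
  y = 8 * d
  return b
After constant-fold (6 stmts):
  t = 9
  b = 10
  v = b
  d = b + 8
  y = 8 * d
  return b
After dead-code-elim (2 stmts):
  b = 10
  return b
Evaluate:
  t = 9  =>  t = 9
  b = 1 + t  =>  b = 10
  v = b  =>  v = 10
  d = b + 8  =>  d = 18
  y = 8 * d  =>  y = 144
  return b = 10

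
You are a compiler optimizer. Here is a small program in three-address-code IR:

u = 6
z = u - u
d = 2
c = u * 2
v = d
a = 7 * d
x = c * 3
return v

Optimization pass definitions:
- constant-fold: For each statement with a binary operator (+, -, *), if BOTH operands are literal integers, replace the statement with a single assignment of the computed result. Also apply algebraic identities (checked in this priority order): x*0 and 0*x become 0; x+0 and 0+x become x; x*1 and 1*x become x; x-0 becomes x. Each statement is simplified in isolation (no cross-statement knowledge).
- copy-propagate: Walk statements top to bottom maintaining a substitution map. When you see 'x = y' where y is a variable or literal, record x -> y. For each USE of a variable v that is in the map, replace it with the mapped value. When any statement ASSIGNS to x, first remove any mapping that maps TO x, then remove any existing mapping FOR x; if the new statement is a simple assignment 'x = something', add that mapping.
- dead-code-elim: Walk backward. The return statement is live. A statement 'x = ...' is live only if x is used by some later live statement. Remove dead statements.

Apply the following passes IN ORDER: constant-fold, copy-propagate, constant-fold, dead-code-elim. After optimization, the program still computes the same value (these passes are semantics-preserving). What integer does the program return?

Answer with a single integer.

Initial IR:
  u = 6
  z = u - u
  d = 2
  c = u * 2
  v = d
  a = 7 * d
  x = c * 3
  return v
After constant-fold (8 stmts):
  u = 6
  z = u - u
  d = 2
  c = u * 2
  v = d
  a = 7 * d
  x = c * 3
  return v
After copy-propagate (8 stmts):
  u = 6
  z = 6 - 6
  d = 2
  c = 6 * 2
  v = 2
  a = 7 * 2
  x = c * 3
  return 2
After constant-fold (8 stmts):
  u = 6
  z = 0
  d = 2
  c = 12
  v = 2
  a = 14
  x = c * 3
  return 2
After dead-code-elim (1 stmts):
  return 2
Evaluate:
  u = 6  =>  u = 6
  z = u - u  =>  z = 0
  d = 2  =>  d = 2
  c = u * 2  =>  c = 12
  v = d  =>  v = 2
  a = 7 * d  =>  a = 14
  x = c * 3  =>  x = 36
  return v = 2

Answer: 2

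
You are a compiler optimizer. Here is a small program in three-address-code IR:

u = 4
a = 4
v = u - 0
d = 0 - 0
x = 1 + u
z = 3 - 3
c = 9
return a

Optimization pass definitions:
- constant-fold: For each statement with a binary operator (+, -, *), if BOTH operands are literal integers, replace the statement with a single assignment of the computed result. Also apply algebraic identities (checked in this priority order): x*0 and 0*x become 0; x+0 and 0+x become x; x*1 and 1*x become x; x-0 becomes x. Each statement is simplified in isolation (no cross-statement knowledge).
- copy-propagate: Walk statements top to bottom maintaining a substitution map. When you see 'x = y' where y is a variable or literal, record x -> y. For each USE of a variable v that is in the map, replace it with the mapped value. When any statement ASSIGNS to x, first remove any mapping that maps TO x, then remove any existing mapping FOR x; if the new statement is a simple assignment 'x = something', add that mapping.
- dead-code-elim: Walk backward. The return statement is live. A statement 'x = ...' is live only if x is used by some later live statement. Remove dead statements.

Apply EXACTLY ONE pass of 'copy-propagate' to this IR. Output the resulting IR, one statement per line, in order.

Answer: u = 4
a = 4
v = 4 - 0
d = 0 - 0
x = 1 + 4
z = 3 - 3
c = 9
return 4

Derivation:
Applying copy-propagate statement-by-statement:
  [1] u = 4  (unchanged)
  [2] a = 4  (unchanged)
  [3] v = u - 0  -> v = 4 - 0
  [4] d = 0 - 0  (unchanged)
  [5] x = 1 + u  -> x = 1 + 4
  [6] z = 3 - 3  (unchanged)
  [7] c = 9  (unchanged)
  [8] return a  -> return 4
Result (8 stmts):
  u = 4
  a = 4
  v = 4 - 0
  d = 0 - 0
  x = 1 + 4
  z = 3 - 3
  c = 9
  return 4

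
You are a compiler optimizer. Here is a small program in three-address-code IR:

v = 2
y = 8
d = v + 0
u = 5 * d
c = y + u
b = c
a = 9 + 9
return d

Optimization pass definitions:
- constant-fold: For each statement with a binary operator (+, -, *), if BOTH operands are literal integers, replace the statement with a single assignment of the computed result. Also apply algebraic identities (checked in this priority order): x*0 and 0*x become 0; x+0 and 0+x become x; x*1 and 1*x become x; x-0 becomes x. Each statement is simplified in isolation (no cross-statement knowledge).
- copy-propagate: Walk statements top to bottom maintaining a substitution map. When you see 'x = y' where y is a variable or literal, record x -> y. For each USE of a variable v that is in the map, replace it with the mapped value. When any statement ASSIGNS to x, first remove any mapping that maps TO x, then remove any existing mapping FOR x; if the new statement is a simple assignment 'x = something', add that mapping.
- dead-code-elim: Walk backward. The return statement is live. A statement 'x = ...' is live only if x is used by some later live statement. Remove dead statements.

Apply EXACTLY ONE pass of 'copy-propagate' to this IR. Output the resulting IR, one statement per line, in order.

Applying copy-propagate statement-by-statement:
  [1] v = 2  (unchanged)
  [2] y = 8  (unchanged)
  [3] d = v + 0  -> d = 2 + 0
  [4] u = 5 * d  (unchanged)
  [5] c = y + u  -> c = 8 + u
  [6] b = c  (unchanged)
  [7] a = 9 + 9  (unchanged)
  [8] return d  (unchanged)
Result (8 stmts):
  v = 2
  y = 8
  d = 2 + 0
  u = 5 * d
  c = 8 + u
  b = c
  a = 9 + 9
  return d

Answer: v = 2
y = 8
d = 2 + 0
u = 5 * d
c = 8 + u
b = c
a = 9 + 9
return d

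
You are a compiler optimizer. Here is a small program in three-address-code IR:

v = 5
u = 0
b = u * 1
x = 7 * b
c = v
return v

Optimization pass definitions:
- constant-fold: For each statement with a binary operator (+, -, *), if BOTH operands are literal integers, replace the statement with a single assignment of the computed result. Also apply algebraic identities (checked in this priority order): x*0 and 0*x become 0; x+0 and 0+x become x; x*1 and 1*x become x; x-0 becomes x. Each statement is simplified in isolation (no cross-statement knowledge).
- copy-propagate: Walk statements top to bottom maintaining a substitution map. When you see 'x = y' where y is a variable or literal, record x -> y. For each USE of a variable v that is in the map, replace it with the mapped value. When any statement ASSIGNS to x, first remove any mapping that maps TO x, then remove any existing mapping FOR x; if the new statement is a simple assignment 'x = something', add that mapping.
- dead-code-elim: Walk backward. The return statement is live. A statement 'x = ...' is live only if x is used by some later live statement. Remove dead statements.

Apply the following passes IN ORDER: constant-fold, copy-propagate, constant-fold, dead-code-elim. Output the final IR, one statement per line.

Answer: return 5

Derivation:
Initial IR:
  v = 5
  u = 0
  b = u * 1
  x = 7 * b
  c = v
  return v
After constant-fold (6 stmts):
  v = 5
  u = 0
  b = u
  x = 7 * b
  c = v
  return v
After copy-propagate (6 stmts):
  v = 5
  u = 0
  b = 0
  x = 7 * 0
  c = 5
  return 5
After constant-fold (6 stmts):
  v = 5
  u = 0
  b = 0
  x = 0
  c = 5
  return 5
After dead-code-elim (1 stmts):
  return 5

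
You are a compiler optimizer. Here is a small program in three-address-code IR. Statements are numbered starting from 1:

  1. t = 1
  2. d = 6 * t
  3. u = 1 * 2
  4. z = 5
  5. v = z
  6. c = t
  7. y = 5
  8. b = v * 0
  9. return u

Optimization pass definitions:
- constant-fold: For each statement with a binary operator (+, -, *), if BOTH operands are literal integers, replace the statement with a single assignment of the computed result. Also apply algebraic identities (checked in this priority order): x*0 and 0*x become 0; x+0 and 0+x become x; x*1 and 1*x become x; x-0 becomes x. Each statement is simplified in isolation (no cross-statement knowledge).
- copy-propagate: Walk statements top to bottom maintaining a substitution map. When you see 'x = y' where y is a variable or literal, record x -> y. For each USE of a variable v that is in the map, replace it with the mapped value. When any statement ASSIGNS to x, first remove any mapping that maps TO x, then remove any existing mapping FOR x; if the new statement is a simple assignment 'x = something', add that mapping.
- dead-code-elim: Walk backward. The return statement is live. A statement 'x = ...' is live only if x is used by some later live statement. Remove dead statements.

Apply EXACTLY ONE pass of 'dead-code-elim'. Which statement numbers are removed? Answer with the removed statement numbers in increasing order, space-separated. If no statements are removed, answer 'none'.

Backward liveness scan:
Stmt 1 't = 1': DEAD (t not in live set [])
Stmt 2 'd = 6 * t': DEAD (d not in live set [])
Stmt 3 'u = 1 * 2': KEEP (u is live); live-in = []
Stmt 4 'z = 5': DEAD (z not in live set ['u'])
Stmt 5 'v = z': DEAD (v not in live set ['u'])
Stmt 6 'c = t': DEAD (c not in live set ['u'])
Stmt 7 'y = 5': DEAD (y not in live set ['u'])
Stmt 8 'b = v * 0': DEAD (b not in live set ['u'])
Stmt 9 'return u': KEEP (return); live-in = ['u']
Removed statement numbers: [1, 2, 4, 5, 6, 7, 8]
Surviving IR:
  u = 1 * 2
  return u

Answer: 1 2 4 5 6 7 8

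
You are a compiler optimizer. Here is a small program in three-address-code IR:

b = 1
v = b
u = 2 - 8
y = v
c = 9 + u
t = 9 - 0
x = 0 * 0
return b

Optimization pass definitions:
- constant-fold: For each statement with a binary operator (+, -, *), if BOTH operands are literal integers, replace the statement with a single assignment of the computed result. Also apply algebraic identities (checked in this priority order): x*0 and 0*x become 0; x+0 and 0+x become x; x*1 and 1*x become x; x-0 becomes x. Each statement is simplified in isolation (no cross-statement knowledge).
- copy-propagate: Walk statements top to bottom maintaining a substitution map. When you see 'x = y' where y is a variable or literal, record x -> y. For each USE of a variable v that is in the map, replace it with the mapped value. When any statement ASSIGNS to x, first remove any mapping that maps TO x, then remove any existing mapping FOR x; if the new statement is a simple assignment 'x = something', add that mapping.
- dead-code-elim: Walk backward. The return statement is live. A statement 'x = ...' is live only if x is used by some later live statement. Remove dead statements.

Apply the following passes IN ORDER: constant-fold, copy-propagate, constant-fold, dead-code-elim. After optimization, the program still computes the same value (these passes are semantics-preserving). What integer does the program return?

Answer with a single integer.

Initial IR:
  b = 1
  v = b
  u = 2 - 8
  y = v
  c = 9 + u
  t = 9 - 0
  x = 0 * 0
  return b
After constant-fold (8 stmts):
  b = 1
  v = b
  u = -6
  y = v
  c = 9 + u
  t = 9
  x = 0
  return b
After copy-propagate (8 stmts):
  b = 1
  v = 1
  u = -6
  y = 1
  c = 9 + -6
  t = 9
  x = 0
  return 1
After constant-fold (8 stmts):
  b = 1
  v = 1
  u = -6
  y = 1
  c = 3
  t = 9
  x = 0
  return 1
After dead-code-elim (1 stmts):
  return 1
Evaluate:
  b = 1  =>  b = 1
  v = b  =>  v = 1
  u = 2 - 8  =>  u = -6
  y = v  =>  y = 1
  c = 9 + u  =>  c = 3
  t = 9 - 0  =>  t = 9
  x = 0 * 0  =>  x = 0
  return b = 1

Answer: 1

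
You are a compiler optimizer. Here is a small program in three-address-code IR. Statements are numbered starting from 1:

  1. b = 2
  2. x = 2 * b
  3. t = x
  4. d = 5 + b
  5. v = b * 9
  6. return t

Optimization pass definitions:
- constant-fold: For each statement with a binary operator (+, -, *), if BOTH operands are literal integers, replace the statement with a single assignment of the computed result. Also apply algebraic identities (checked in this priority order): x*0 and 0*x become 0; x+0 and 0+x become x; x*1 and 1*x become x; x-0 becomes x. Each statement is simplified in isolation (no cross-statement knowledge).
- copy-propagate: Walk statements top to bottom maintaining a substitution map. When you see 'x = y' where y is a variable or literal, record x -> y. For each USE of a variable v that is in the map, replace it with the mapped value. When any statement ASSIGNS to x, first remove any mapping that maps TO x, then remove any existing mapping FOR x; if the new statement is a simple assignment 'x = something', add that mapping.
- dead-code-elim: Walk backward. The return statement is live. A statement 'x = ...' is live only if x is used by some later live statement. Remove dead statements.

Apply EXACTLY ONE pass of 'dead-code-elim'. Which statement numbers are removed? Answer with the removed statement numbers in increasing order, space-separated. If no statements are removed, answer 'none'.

Backward liveness scan:
Stmt 1 'b = 2': KEEP (b is live); live-in = []
Stmt 2 'x = 2 * b': KEEP (x is live); live-in = ['b']
Stmt 3 't = x': KEEP (t is live); live-in = ['x']
Stmt 4 'd = 5 + b': DEAD (d not in live set ['t'])
Stmt 5 'v = b * 9': DEAD (v not in live set ['t'])
Stmt 6 'return t': KEEP (return); live-in = ['t']
Removed statement numbers: [4, 5]
Surviving IR:
  b = 2
  x = 2 * b
  t = x
  return t

Answer: 4 5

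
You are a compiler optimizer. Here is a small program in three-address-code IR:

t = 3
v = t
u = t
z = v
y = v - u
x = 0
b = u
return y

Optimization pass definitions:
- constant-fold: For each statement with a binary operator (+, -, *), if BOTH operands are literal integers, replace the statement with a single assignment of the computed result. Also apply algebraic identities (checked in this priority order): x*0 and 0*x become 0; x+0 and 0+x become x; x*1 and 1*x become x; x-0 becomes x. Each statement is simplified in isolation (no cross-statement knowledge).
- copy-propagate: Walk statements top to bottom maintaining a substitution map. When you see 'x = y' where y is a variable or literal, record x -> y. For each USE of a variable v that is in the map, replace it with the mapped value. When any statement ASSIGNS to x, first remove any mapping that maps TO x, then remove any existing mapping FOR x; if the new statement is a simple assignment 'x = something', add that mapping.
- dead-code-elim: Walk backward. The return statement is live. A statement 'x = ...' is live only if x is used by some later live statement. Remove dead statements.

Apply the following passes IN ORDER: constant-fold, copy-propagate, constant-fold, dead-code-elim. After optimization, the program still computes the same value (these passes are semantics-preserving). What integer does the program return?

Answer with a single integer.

Initial IR:
  t = 3
  v = t
  u = t
  z = v
  y = v - u
  x = 0
  b = u
  return y
After constant-fold (8 stmts):
  t = 3
  v = t
  u = t
  z = v
  y = v - u
  x = 0
  b = u
  return y
After copy-propagate (8 stmts):
  t = 3
  v = 3
  u = 3
  z = 3
  y = 3 - 3
  x = 0
  b = 3
  return y
After constant-fold (8 stmts):
  t = 3
  v = 3
  u = 3
  z = 3
  y = 0
  x = 0
  b = 3
  return y
After dead-code-elim (2 stmts):
  y = 0
  return y
Evaluate:
  t = 3  =>  t = 3
  v = t  =>  v = 3
  u = t  =>  u = 3
  z = v  =>  z = 3
  y = v - u  =>  y = 0
  x = 0  =>  x = 0
  b = u  =>  b = 3
  return y = 0

Answer: 0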